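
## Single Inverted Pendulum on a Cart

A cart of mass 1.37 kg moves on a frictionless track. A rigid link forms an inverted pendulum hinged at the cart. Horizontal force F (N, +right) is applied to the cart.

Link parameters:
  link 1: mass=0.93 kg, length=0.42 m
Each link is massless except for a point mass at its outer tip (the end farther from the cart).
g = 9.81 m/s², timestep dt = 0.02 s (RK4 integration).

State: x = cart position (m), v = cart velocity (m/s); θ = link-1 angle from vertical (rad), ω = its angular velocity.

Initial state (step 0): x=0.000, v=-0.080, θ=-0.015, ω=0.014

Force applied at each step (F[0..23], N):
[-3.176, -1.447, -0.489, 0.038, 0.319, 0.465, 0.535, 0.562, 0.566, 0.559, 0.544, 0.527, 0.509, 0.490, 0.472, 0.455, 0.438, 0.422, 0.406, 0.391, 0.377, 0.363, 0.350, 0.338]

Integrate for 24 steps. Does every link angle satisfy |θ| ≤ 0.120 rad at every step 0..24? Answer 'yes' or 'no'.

Answer: yes

Derivation:
apply F[0]=-3.176 → step 1: x=-0.002, v=-0.124, θ=-0.014, ω=0.113
apply F[1]=-1.447 → step 2: x=-0.005, v=-0.144, θ=-0.011, ω=0.153
apply F[2]=-0.489 → step 3: x=-0.008, v=-0.150, θ=-0.008, ω=0.163
apply F[3]=+0.038 → step 4: x=-0.011, v=-0.148, θ=-0.005, ω=0.157
apply F[4]=+0.319 → step 5: x=-0.014, v=-0.143, θ=-0.002, ω=0.143
apply F[5]=+0.465 → step 6: x=-0.016, v=-0.136, θ=0.001, ω=0.127
apply F[6]=+0.535 → step 7: x=-0.019, v=-0.129, θ=0.003, ω=0.110
apply F[7]=+0.562 → step 8: x=-0.022, v=-0.121, θ=0.005, ω=0.094
apply F[8]=+0.566 → step 9: x=-0.024, v=-0.114, θ=0.007, ω=0.079
apply F[9]=+0.559 → step 10: x=-0.026, v=-0.107, θ=0.009, ω=0.066
apply F[10]=+0.544 → step 11: x=-0.028, v=-0.100, θ=0.010, ω=0.054
apply F[11]=+0.527 → step 12: x=-0.030, v=-0.094, θ=0.011, ω=0.044
apply F[12]=+0.509 → step 13: x=-0.032, v=-0.088, θ=0.011, ω=0.035
apply F[13]=+0.490 → step 14: x=-0.034, v=-0.082, θ=0.012, ω=0.027
apply F[14]=+0.472 → step 15: x=-0.035, v=-0.077, θ=0.013, ω=0.020
apply F[15]=+0.455 → step 16: x=-0.037, v=-0.072, θ=0.013, ω=0.014
apply F[16]=+0.438 → step 17: x=-0.038, v=-0.067, θ=0.013, ω=0.009
apply F[17]=+0.422 → step 18: x=-0.039, v=-0.063, θ=0.013, ω=0.005
apply F[18]=+0.406 → step 19: x=-0.041, v=-0.059, θ=0.013, ω=0.002
apply F[19]=+0.391 → step 20: x=-0.042, v=-0.055, θ=0.013, ω=-0.002
apply F[20]=+0.377 → step 21: x=-0.043, v=-0.051, θ=0.013, ω=-0.004
apply F[21]=+0.363 → step 22: x=-0.044, v=-0.048, θ=0.013, ω=-0.006
apply F[22]=+0.350 → step 23: x=-0.045, v=-0.044, θ=0.013, ω=-0.008
apply F[23]=+0.338 → step 24: x=-0.046, v=-0.041, θ=0.013, ω=-0.010
Max |angle| over trajectory = 0.015 rad; bound = 0.120 → within bound.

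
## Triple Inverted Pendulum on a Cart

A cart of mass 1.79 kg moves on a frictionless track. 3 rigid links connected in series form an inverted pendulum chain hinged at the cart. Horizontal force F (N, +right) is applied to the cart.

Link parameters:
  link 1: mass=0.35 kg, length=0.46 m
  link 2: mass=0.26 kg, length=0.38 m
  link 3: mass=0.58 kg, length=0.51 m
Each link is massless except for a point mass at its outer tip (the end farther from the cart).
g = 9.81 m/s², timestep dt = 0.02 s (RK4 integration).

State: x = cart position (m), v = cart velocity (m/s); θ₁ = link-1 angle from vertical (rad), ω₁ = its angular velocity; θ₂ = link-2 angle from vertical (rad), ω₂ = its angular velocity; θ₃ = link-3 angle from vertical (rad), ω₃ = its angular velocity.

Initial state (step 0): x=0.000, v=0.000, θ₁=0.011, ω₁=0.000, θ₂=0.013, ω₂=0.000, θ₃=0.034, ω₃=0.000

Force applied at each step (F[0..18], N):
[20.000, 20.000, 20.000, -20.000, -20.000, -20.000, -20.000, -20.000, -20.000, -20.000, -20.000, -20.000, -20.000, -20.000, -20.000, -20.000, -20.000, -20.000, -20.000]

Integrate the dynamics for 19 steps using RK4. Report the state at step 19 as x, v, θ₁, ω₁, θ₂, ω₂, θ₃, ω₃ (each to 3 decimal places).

Answer: x=-0.316, v=-2.803, θ₁=0.333, ω₁=4.615, θ₂=0.540, ω₂=2.735, θ₃=0.051, ω₃=0.051

Derivation:
apply F[0]=+20.000 → step 1: x=0.002, v=0.222, θ₁=0.006, ω₁=-0.483, θ₂=0.013, ω₂=-0.018, θ₃=0.034, ω₃=0.026
apply F[1]=+20.000 → step 2: x=0.009, v=0.446, θ₁=-0.008, ω₁=-0.981, θ₂=0.012, ω₂=-0.021, θ₃=0.035, ω₃=0.053
apply F[2]=+20.000 → step 3: x=0.020, v=0.672, θ₁=-0.033, ω₁=-1.510, θ₂=0.012, ω₂=0.005, θ₃=0.036, ω₃=0.079
apply F[3]=-20.000 → step 4: x=0.031, v=0.454, θ₁=-0.059, ω₁=-1.116, θ₂=0.013, ω₂=0.078, θ₃=0.038, ω₃=0.109
apply F[4]=-20.000 → step 5: x=0.038, v=0.240, θ₁=-0.078, ω₁=-0.767, θ₂=0.016, ω₂=0.197, θ₃=0.041, ω₃=0.141
apply F[5]=-20.000 → step 6: x=0.041, v=0.028, θ₁=-0.090, ω₁=-0.453, θ₂=0.021, ω₂=0.356, θ₃=0.044, ω₃=0.172
apply F[6]=-20.000 → step 7: x=0.039, v=-0.183, θ₁=-0.096, ω₁=-0.163, θ₂=0.030, ω₂=0.550, θ₃=0.048, ω₃=0.198
apply F[7]=-20.000 → step 8: x=0.034, v=-0.393, θ₁=-0.097, ω₁=0.111, θ₂=0.043, ω₂=0.777, θ₃=0.052, ω₃=0.215
apply F[8]=-20.000 → step 9: x=0.024, v=-0.604, θ₁=-0.092, ω₁=0.377, θ₂=0.061, ω₂=1.037, θ₃=0.056, ω₃=0.218
apply F[9]=-20.000 → step 10: x=0.009, v=-0.816, θ₁=-0.082, ω₁=0.645, θ₂=0.085, ω₂=1.326, θ₃=0.060, ω₃=0.201
apply F[10]=-20.000 → step 11: x=-0.009, v=-1.031, θ₁=-0.066, ω₁=0.922, θ₂=0.115, ω₂=1.643, θ₃=0.064, ω₃=0.161
apply F[11]=-20.000 → step 12: x=-0.032, v=-1.248, θ₁=-0.045, ω₁=1.219, θ₂=0.151, ω₂=1.979, θ₃=0.067, ω₃=0.096
apply F[12]=-20.000 → step 13: x=-0.059, v=-1.469, θ₁=-0.017, ω₁=1.547, θ₂=0.194, ω₂=2.319, θ₃=0.068, ω₃=0.010
apply F[13]=-20.000 → step 14: x=-0.091, v=-1.692, θ₁=0.017, ω₁=1.918, θ₂=0.243, ω₂=2.639, θ₃=0.067, ω₃=-0.085
apply F[14]=-20.000 → step 15: x=-0.127, v=-1.918, θ₁=0.060, ω₁=2.342, θ₂=0.299, ω₂=2.902, θ₃=0.064, ω₃=-0.172
apply F[15]=-20.000 → step 16: x=-0.167, v=-2.144, θ₁=0.111, ω₁=2.827, θ₂=0.359, ω₂=3.073, θ₃=0.060, ω₃=-0.227
apply F[16]=-20.000 → step 17: x=-0.212, v=-2.369, θ₁=0.173, ω₁=3.374, θ₂=0.421, ω₂=3.116, θ₃=0.056, ω₃=-0.223
apply F[17]=-20.000 → step 18: x=-0.262, v=-2.590, θ₁=0.247, ω₁=3.975, θ₂=0.483, ω₂=3.007, θ₃=0.052, ω₃=-0.138
apply F[18]=-20.000 → step 19: x=-0.316, v=-2.803, θ₁=0.333, ω₁=4.615, θ₂=0.540, ω₂=2.735, θ₃=0.051, ω₃=0.051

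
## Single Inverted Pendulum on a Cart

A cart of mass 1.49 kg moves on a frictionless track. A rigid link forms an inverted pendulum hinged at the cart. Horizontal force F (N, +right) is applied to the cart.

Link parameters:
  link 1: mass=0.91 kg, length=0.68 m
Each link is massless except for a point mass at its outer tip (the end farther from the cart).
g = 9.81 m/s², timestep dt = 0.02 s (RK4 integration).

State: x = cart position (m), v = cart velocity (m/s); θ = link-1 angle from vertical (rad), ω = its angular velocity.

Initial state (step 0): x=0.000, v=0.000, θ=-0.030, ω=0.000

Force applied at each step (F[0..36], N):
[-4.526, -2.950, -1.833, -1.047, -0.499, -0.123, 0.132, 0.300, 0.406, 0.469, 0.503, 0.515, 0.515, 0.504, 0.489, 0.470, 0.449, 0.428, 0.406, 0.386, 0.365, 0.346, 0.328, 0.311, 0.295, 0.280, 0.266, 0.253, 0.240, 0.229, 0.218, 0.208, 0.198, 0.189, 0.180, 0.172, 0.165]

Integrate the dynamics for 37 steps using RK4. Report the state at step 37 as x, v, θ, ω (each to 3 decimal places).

Answer: x=-0.044, v=-0.004, θ=0.006, ω=-0.008

Derivation:
apply F[0]=-4.526 → step 1: x=-0.001, v=-0.057, θ=-0.029, ω=0.075
apply F[1]=-2.950 → step 2: x=-0.002, v=-0.093, θ=-0.027, ω=0.120
apply F[2]=-1.833 → step 3: x=-0.004, v=-0.115, θ=-0.025, ω=0.145
apply F[3]=-1.047 → step 4: x=-0.007, v=-0.126, θ=-0.022, ω=0.154
apply F[4]=-0.499 → step 5: x=-0.009, v=-0.130, θ=-0.019, ω=0.155
apply F[5]=-0.123 → step 6: x=-0.012, v=-0.130, θ=-0.016, ω=0.149
apply F[6]=+0.132 → step 7: x=-0.014, v=-0.127, θ=-0.013, ω=0.140
apply F[7]=+0.300 → step 8: x=-0.017, v=-0.121, θ=-0.010, ω=0.129
apply F[8]=+0.406 → step 9: x=-0.019, v=-0.115, θ=-0.007, ω=0.117
apply F[9]=+0.469 → step 10: x=-0.021, v=-0.108, θ=-0.005, ω=0.105
apply F[10]=+0.503 → step 11: x=-0.023, v=-0.100, θ=-0.003, ω=0.093
apply F[11]=+0.515 → step 12: x=-0.025, v=-0.093, θ=-0.002, ω=0.082
apply F[12]=+0.515 → step 13: x=-0.027, v=-0.086, θ=0.000, ω=0.071
apply F[13]=+0.504 → step 14: x=-0.029, v=-0.080, θ=0.001, ω=0.062
apply F[14]=+0.489 → step 15: x=-0.030, v=-0.073, θ=0.002, ω=0.053
apply F[15]=+0.470 → step 16: x=-0.032, v=-0.067, θ=0.003, ω=0.045
apply F[16]=+0.449 → step 17: x=-0.033, v=-0.062, θ=0.004, ω=0.038
apply F[17]=+0.428 → step 18: x=-0.034, v=-0.056, θ=0.005, ω=0.032
apply F[18]=+0.406 → step 19: x=-0.035, v=-0.052, θ=0.006, ω=0.026
apply F[19]=+0.386 → step 20: x=-0.036, v=-0.047, θ=0.006, ω=0.021
apply F[20]=+0.365 → step 21: x=-0.037, v=-0.043, θ=0.006, ω=0.017
apply F[21]=+0.346 → step 22: x=-0.038, v=-0.039, θ=0.007, ω=0.013
apply F[22]=+0.328 → step 23: x=-0.039, v=-0.036, θ=0.007, ω=0.010
apply F[23]=+0.311 → step 24: x=-0.039, v=-0.032, θ=0.007, ω=0.007
apply F[24]=+0.295 → step 25: x=-0.040, v=-0.029, θ=0.007, ω=0.004
apply F[25]=+0.280 → step 26: x=-0.041, v=-0.026, θ=0.007, ω=0.002
apply F[26]=+0.266 → step 27: x=-0.041, v=-0.024, θ=0.007, ω=0.000
apply F[27]=+0.253 → step 28: x=-0.042, v=-0.021, θ=0.007, ω=-0.001
apply F[28]=+0.240 → step 29: x=-0.042, v=-0.019, θ=0.007, ω=-0.003
apply F[29]=+0.229 → step 30: x=-0.042, v=-0.016, θ=0.007, ω=-0.004
apply F[30]=+0.218 → step 31: x=-0.043, v=-0.014, θ=0.007, ω=-0.005
apply F[31]=+0.208 → step 32: x=-0.043, v=-0.012, θ=0.007, ω=-0.006
apply F[32]=+0.198 → step 33: x=-0.043, v=-0.011, θ=0.007, ω=-0.006
apply F[33]=+0.189 → step 34: x=-0.043, v=-0.009, θ=0.007, ω=-0.007
apply F[34]=+0.180 → step 35: x=-0.043, v=-0.007, θ=0.007, ω=-0.007
apply F[35]=+0.172 → step 36: x=-0.044, v=-0.006, θ=0.006, ω=-0.008
apply F[36]=+0.165 → step 37: x=-0.044, v=-0.004, θ=0.006, ω=-0.008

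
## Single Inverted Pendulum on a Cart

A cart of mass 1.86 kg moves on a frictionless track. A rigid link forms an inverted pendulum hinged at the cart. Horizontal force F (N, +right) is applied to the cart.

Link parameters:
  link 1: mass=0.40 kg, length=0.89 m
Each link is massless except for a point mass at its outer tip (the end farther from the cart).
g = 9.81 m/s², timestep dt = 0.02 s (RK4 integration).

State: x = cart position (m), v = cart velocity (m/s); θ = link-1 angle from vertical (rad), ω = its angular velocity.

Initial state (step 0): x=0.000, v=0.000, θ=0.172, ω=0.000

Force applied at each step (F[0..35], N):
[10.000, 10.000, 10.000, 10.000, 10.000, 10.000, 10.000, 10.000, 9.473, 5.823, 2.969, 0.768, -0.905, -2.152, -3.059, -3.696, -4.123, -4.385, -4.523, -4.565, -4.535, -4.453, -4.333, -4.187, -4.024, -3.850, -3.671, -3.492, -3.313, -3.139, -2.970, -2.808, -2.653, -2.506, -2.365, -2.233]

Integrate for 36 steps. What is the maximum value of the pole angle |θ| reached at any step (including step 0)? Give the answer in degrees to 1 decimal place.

apply F[0]=+10.000 → step 1: x=0.001, v=0.100, θ=0.171, ω=-0.073
apply F[1]=+10.000 → step 2: x=0.004, v=0.200, θ=0.169, ω=-0.146
apply F[2]=+10.000 → step 3: x=0.009, v=0.300, θ=0.165, ω=-0.220
apply F[3]=+10.000 → step 4: x=0.016, v=0.400, θ=0.160, ω=-0.295
apply F[4]=+10.000 → step 5: x=0.025, v=0.500, θ=0.154, ω=-0.373
apply F[5]=+10.000 → step 6: x=0.036, v=0.601, θ=0.145, ω=-0.452
apply F[6]=+10.000 → step 7: x=0.049, v=0.703, θ=0.136, ω=-0.534
apply F[7]=+10.000 → step 8: x=0.064, v=0.805, θ=0.124, ω=-0.619
apply F[8]=+9.473 → step 9: x=0.081, v=0.902, θ=0.111, ω=-0.701
apply F[9]=+5.823 → step 10: x=0.100, v=0.960, θ=0.096, ω=-0.743
apply F[10]=+2.969 → step 11: x=0.119, v=0.988, θ=0.081, ω=-0.756
apply F[11]=+0.768 → step 12: x=0.139, v=0.994, θ=0.066, ω=-0.745
apply F[12]=-0.905 → step 13: x=0.159, v=0.981, θ=0.052, ω=-0.719
apply F[13]=-2.152 → step 14: x=0.178, v=0.957, θ=0.038, ω=-0.681
apply F[14]=-3.059 → step 15: x=0.197, v=0.922, θ=0.025, ω=-0.636
apply F[15]=-3.696 → step 16: x=0.215, v=0.882, θ=0.012, ω=-0.586
apply F[16]=-4.123 → step 17: x=0.232, v=0.837, θ=0.001, ω=-0.534
apply F[17]=-4.385 → step 18: x=0.249, v=0.790, θ=-0.009, ω=-0.483
apply F[18]=-4.523 → step 19: x=0.264, v=0.742, θ=-0.018, ω=-0.432
apply F[19]=-4.565 → step 20: x=0.278, v=0.694, θ=-0.026, ω=-0.382
apply F[20]=-4.535 → step 21: x=0.292, v=0.647, θ=-0.033, ω=-0.336
apply F[21]=-4.453 → step 22: x=0.304, v=0.600, θ=-0.040, ω=-0.292
apply F[22]=-4.333 → step 23: x=0.316, v=0.555, θ=-0.045, ω=-0.251
apply F[23]=-4.187 → step 24: x=0.326, v=0.512, θ=-0.050, ω=-0.213
apply F[24]=-4.024 → step 25: x=0.336, v=0.471, θ=-0.054, ω=-0.178
apply F[25]=-3.850 → step 26: x=0.345, v=0.432, θ=-0.057, ω=-0.147
apply F[26]=-3.671 → step 27: x=0.353, v=0.395, θ=-0.060, ω=-0.118
apply F[27]=-3.492 → step 28: x=0.361, v=0.360, θ=-0.062, ω=-0.092
apply F[28]=-3.313 → step 29: x=0.368, v=0.327, θ=-0.063, ω=-0.069
apply F[29]=-3.139 → step 30: x=0.374, v=0.296, θ=-0.064, ω=-0.048
apply F[30]=-2.970 → step 31: x=0.380, v=0.267, θ=-0.065, ω=-0.030
apply F[31]=-2.808 → step 32: x=0.385, v=0.240, θ=-0.066, ω=-0.013
apply F[32]=-2.653 → step 33: x=0.389, v=0.214, θ=-0.066, ω=0.001
apply F[33]=-2.506 → step 34: x=0.393, v=0.190, θ=-0.066, ω=0.014
apply F[34]=-2.365 → step 35: x=0.397, v=0.167, θ=-0.065, ω=0.025
apply F[35]=-2.233 → step 36: x=0.400, v=0.146, θ=-0.065, ω=0.034
Max |angle| over trajectory = 0.172 rad = 9.9°.

Answer: 9.9°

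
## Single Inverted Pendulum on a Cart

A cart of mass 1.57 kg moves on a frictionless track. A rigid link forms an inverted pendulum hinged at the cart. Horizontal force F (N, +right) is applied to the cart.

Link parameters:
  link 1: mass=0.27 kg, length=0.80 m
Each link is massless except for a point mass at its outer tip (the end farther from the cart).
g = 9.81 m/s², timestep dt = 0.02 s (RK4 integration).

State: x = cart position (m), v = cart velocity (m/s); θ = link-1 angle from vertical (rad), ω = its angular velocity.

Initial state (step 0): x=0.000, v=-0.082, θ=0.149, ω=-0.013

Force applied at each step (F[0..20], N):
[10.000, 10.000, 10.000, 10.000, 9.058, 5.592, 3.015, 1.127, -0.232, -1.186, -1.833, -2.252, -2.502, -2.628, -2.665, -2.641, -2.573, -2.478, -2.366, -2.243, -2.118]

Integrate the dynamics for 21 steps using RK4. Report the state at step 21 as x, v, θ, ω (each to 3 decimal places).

apply F[0]=+10.000 → step 1: x=-0.000, v=0.040, θ=0.148, ω=-0.128
apply F[1]=+10.000 → step 2: x=0.002, v=0.162, θ=0.144, ω=-0.243
apply F[2]=+10.000 → step 3: x=0.006, v=0.284, θ=0.138, ω=-0.360
apply F[3]=+10.000 → step 4: x=0.013, v=0.407, θ=0.129, ω=-0.479
apply F[4]=+9.058 → step 5: x=0.022, v=0.518, θ=0.119, ω=-0.586
apply F[5]=+5.592 → step 6: x=0.033, v=0.585, θ=0.107, ω=-0.642
apply F[6]=+3.015 → step 7: x=0.045, v=0.621, θ=0.094, ω=-0.662
apply F[7]=+1.127 → step 8: x=0.058, v=0.632, θ=0.080, ω=-0.655
apply F[8]=-0.232 → step 9: x=0.070, v=0.627, θ=0.068, ω=-0.630
apply F[9]=-1.186 → step 10: x=0.083, v=0.610, θ=0.055, ω=-0.593
apply F[10]=-1.833 → step 11: x=0.095, v=0.585, θ=0.044, ω=-0.550
apply F[11]=-2.252 → step 12: x=0.106, v=0.555, θ=0.033, ω=-0.503
apply F[12]=-2.502 → step 13: x=0.117, v=0.522, θ=0.024, ω=-0.455
apply F[13]=-2.628 → step 14: x=0.127, v=0.488, θ=0.015, ω=-0.408
apply F[14]=-2.665 → step 15: x=0.136, v=0.454, θ=0.007, ω=-0.362
apply F[15]=-2.641 → step 16: x=0.145, v=0.420, θ=0.001, ω=-0.319
apply F[16]=-2.573 → step 17: x=0.153, v=0.387, θ=-0.005, ω=-0.279
apply F[17]=-2.478 → step 18: x=0.161, v=0.356, θ=-0.011, ω=-0.242
apply F[18]=-2.366 → step 19: x=0.167, v=0.326, θ=-0.015, ω=-0.208
apply F[19]=-2.243 → step 20: x=0.174, v=0.298, θ=-0.019, ω=-0.177
apply F[20]=-2.118 → step 21: x=0.179, v=0.272, θ=-0.022, ω=-0.149

Answer: x=0.179, v=0.272, θ=-0.022, ω=-0.149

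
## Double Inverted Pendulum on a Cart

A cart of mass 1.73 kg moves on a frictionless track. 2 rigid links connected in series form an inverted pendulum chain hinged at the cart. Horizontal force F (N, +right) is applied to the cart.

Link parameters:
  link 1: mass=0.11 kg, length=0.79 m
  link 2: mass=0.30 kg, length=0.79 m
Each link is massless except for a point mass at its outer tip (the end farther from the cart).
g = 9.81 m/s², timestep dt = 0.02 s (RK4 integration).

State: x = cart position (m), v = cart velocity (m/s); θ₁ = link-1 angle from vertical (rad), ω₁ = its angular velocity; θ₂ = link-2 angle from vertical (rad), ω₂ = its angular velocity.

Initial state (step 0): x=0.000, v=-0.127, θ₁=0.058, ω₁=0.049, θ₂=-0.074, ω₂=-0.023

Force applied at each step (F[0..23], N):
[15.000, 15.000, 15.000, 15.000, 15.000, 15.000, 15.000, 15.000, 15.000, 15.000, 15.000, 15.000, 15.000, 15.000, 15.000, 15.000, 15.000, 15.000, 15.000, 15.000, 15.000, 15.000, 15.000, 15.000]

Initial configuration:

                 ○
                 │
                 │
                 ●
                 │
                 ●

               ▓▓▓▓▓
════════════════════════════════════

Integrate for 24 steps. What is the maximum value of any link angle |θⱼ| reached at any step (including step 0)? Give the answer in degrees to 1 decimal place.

Answer: 48.9°

Derivation:
apply F[0]=+15.000 → step 1: x=-0.001, v=0.044, θ₁=0.058, ω₁=-0.063, θ₂=-0.076, ω₂=-0.146
apply F[1]=+15.000 → step 2: x=0.002, v=0.214, θ₁=0.055, ω₁=-0.176, θ₂=-0.080, ω₂=-0.269
apply F[2]=+15.000 → step 3: x=0.008, v=0.385, θ₁=0.051, ω₁=-0.289, θ₂=-0.086, ω₂=-0.393
apply F[3]=+15.000 → step 4: x=0.017, v=0.557, θ₁=0.044, ω₁=-0.405, θ₂=-0.096, ω₂=-0.516
apply F[4]=+15.000 → step 5: x=0.030, v=0.728, θ₁=0.035, ω₁=-0.524, θ₂=-0.107, ω₂=-0.639
apply F[5]=+15.000 → step 6: x=0.046, v=0.901, θ₁=0.023, ω₁=-0.648, θ₂=-0.121, ω₂=-0.760
apply F[6]=+15.000 → step 7: x=0.066, v=1.073, θ₁=0.009, ω₁=-0.778, θ₂=-0.137, ω₂=-0.878
apply F[7]=+15.000 → step 8: x=0.089, v=1.247, θ₁=-0.008, ω₁=-0.917, θ₂=-0.156, ω₂=-0.993
apply F[8]=+15.000 → step 9: x=0.116, v=1.421, θ₁=-0.028, ω₁=-1.065, θ₂=-0.177, ω₂=-1.101
apply F[9]=+15.000 → step 10: x=0.146, v=1.596, θ₁=-0.051, ω₁=-1.226, θ₂=-0.200, ω₂=-1.203
apply F[10]=+15.000 → step 11: x=0.180, v=1.771, θ₁=-0.077, ω₁=-1.400, θ₂=-0.225, ω₂=-1.295
apply F[11]=+15.000 → step 12: x=0.217, v=1.947, θ₁=-0.107, ω₁=-1.590, θ₂=-0.252, ω₂=-1.375
apply F[12]=+15.000 → step 13: x=0.258, v=2.123, θ₁=-0.141, ω₁=-1.798, θ₂=-0.280, ω₂=-1.442
apply F[13]=+15.000 → step 14: x=0.302, v=2.300, θ₁=-0.179, ω₁=-2.026, θ₂=-0.309, ω₂=-1.492
apply F[14]=+15.000 → step 15: x=0.350, v=2.476, θ₁=-0.222, ω₁=-2.274, θ₂=-0.340, ω₂=-1.525
apply F[15]=+15.000 → step 16: x=0.401, v=2.651, θ₁=-0.270, ω₁=-2.542, θ₂=-0.370, ω₂=-1.540
apply F[16]=+15.000 → step 17: x=0.456, v=2.824, θ₁=-0.324, ω₁=-2.828, θ₂=-0.401, ω₂=-1.538
apply F[17]=+15.000 → step 18: x=0.514, v=2.994, θ₁=-0.383, ω₁=-3.127, θ₂=-0.432, ω₂=-1.526
apply F[18]=+15.000 → step 19: x=0.575, v=3.159, θ₁=-0.449, ω₁=-3.428, θ₂=-0.462, ω₂=-1.515
apply F[19]=+15.000 → step 20: x=0.640, v=3.318, θ₁=-0.520, ω₁=-3.718, θ₂=-0.492, ω₂=-1.519
apply F[20]=+15.000 → step 21: x=0.708, v=3.470, θ₁=-0.598, ω₁=-3.980, θ₂=-0.523, ω₂=-1.562
apply F[21]=+15.000 → step 22: x=0.779, v=3.612, θ₁=-0.679, ω₁=-4.195, θ₂=-0.555, ω₂=-1.663
apply F[22]=+15.000 → step 23: x=0.852, v=3.747, θ₁=-0.765, ω₁=-4.353, θ₂=-0.590, ω₂=-1.840
apply F[23]=+15.000 → step 24: x=0.929, v=3.873, θ₁=-0.853, ω₁=-4.446, θ₂=-0.629, ω₂=-2.098
Max |angle| over trajectory = 0.853 rad = 48.9°.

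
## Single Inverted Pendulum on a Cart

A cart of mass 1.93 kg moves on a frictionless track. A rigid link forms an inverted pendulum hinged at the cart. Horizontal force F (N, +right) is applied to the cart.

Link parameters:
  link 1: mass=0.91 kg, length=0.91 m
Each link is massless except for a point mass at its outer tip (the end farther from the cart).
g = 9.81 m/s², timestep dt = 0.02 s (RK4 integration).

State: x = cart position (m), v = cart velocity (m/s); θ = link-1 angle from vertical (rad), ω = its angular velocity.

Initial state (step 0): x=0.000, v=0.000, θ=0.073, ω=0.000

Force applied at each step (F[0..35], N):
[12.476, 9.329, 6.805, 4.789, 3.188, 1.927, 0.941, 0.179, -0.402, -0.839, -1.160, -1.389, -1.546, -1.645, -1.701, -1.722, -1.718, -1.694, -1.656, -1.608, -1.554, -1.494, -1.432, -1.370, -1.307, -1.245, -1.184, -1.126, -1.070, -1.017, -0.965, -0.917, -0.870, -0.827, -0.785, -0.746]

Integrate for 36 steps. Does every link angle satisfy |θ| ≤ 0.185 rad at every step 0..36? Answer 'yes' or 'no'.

Answer: yes

Derivation:
apply F[0]=+12.476 → step 1: x=0.001, v=0.122, θ=0.072, ω=-0.118
apply F[1]=+9.329 → step 2: x=0.005, v=0.212, θ=0.069, ω=-0.202
apply F[2]=+6.805 → step 3: x=0.009, v=0.277, θ=0.064, ω=-0.258
apply F[3]=+4.789 → step 4: x=0.015, v=0.321, θ=0.059, ω=-0.293
apply F[4]=+3.188 → step 5: x=0.022, v=0.348, θ=0.052, ω=-0.312
apply F[5]=+1.927 → step 6: x=0.029, v=0.364, θ=0.046, ω=-0.318
apply F[6]=+0.941 → step 7: x=0.037, v=0.370, θ=0.040, ω=-0.315
apply F[7]=+0.179 → step 8: x=0.044, v=0.368, θ=0.034, ω=-0.306
apply F[8]=-0.402 → step 9: x=0.051, v=0.361, θ=0.028, ω=-0.291
apply F[9]=-0.839 → step 10: x=0.058, v=0.350, θ=0.022, ω=-0.274
apply F[10]=-1.160 → step 11: x=0.065, v=0.336, θ=0.017, ω=-0.255
apply F[11]=-1.389 → step 12: x=0.072, v=0.321, θ=0.012, ω=-0.234
apply F[12]=-1.546 → step 13: x=0.078, v=0.304, θ=0.007, ω=-0.214
apply F[13]=-1.645 → step 14: x=0.084, v=0.286, θ=0.003, ω=-0.193
apply F[14]=-1.701 → step 15: x=0.089, v=0.269, θ=-0.000, ω=-0.173
apply F[15]=-1.722 → step 16: x=0.095, v=0.251, θ=-0.004, ω=-0.154
apply F[16]=-1.718 → step 17: x=0.100, v=0.234, θ=-0.007, ω=-0.136
apply F[17]=-1.694 → step 18: x=0.104, v=0.217, θ=-0.009, ω=-0.120
apply F[18]=-1.656 → step 19: x=0.108, v=0.200, θ=-0.011, ω=-0.104
apply F[19]=-1.608 → step 20: x=0.112, v=0.185, θ=-0.013, ω=-0.090
apply F[20]=-1.554 → step 21: x=0.116, v=0.170, θ=-0.015, ω=-0.076
apply F[21]=-1.494 → step 22: x=0.119, v=0.156, θ=-0.016, ω=-0.064
apply F[22]=-1.432 → step 23: x=0.122, v=0.143, θ=-0.017, ω=-0.053
apply F[23]=-1.370 → step 24: x=0.125, v=0.130, θ=-0.018, ω=-0.044
apply F[24]=-1.307 → step 25: x=0.127, v=0.119, θ=-0.019, ω=-0.035
apply F[25]=-1.245 → step 26: x=0.129, v=0.107, θ=-0.020, ω=-0.027
apply F[26]=-1.184 → step 27: x=0.131, v=0.097, θ=-0.020, ω=-0.020
apply F[27]=-1.126 → step 28: x=0.133, v=0.087, θ=-0.021, ω=-0.013
apply F[28]=-1.070 → step 29: x=0.135, v=0.078, θ=-0.021, ω=-0.008
apply F[29]=-1.017 → step 30: x=0.136, v=0.069, θ=-0.021, ω=-0.003
apply F[30]=-0.965 → step 31: x=0.138, v=0.061, θ=-0.021, ω=0.002
apply F[31]=-0.917 → step 32: x=0.139, v=0.054, θ=-0.021, ω=0.005
apply F[32]=-0.870 → step 33: x=0.140, v=0.047, θ=-0.021, ω=0.009
apply F[33]=-0.827 → step 34: x=0.141, v=0.040, θ=-0.021, ω=0.012
apply F[34]=-0.785 → step 35: x=0.141, v=0.034, θ=-0.020, ω=0.014
apply F[35]=-0.746 → step 36: x=0.142, v=0.028, θ=-0.020, ω=0.016
Max |angle| over trajectory = 0.073 rad; bound = 0.185 → within bound.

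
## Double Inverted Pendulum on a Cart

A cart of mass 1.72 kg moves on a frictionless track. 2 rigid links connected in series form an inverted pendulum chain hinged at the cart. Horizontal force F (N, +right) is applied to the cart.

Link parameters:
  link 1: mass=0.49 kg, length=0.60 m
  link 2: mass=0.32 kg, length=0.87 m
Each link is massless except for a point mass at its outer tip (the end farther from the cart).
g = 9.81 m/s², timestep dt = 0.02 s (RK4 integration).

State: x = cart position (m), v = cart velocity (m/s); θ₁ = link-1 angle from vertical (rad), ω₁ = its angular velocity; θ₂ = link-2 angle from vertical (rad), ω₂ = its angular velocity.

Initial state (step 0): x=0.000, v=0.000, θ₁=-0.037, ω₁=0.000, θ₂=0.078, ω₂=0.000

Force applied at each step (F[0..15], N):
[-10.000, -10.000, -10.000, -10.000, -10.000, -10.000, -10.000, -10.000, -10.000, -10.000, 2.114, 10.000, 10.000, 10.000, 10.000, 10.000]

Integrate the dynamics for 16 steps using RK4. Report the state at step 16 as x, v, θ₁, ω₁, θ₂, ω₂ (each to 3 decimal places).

apply F[0]=-10.000 → step 1: x=-0.001, v=-0.113, θ₁=-0.035, ω₁=0.152, θ₂=0.078, ω₂=0.043
apply F[1]=-10.000 → step 2: x=-0.005, v=-0.226, θ₁=-0.031, ω₁=0.305, θ₂=0.080, ω₂=0.085
apply F[2]=-10.000 → step 3: x=-0.010, v=-0.340, θ₁=-0.023, ω₁=0.463, θ₂=0.082, ω₂=0.125
apply F[3]=-10.000 → step 4: x=-0.018, v=-0.454, θ₁=-0.012, ω₁=0.627, θ₂=0.085, ω₂=0.163
apply F[4]=-10.000 → step 5: x=-0.028, v=-0.570, θ₁=0.002, ω₁=0.799, θ₂=0.088, ω₂=0.196
apply F[5]=-10.000 → step 6: x=-0.041, v=-0.687, θ₁=0.020, ω₁=0.982, θ₂=0.093, ω₂=0.224
apply F[6]=-10.000 → step 7: x=-0.056, v=-0.806, θ₁=0.041, ω₁=1.177, θ₂=0.097, ω₂=0.245
apply F[7]=-10.000 → step 8: x=-0.073, v=-0.927, θ₁=0.067, ω₁=1.387, θ₂=0.102, ω₂=0.260
apply F[8]=-10.000 → step 9: x=-0.093, v=-1.049, θ₁=0.097, ω₁=1.613, θ₂=0.108, ω₂=0.267
apply F[9]=-10.000 → step 10: x=-0.115, v=-1.173, θ₁=0.131, ω₁=1.856, θ₂=0.113, ω₂=0.266
apply F[10]=+2.114 → step 11: x=-0.138, v=-1.159, θ₁=0.169, ω₁=1.887, θ₂=0.118, ω₂=0.256
apply F[11]=+10.000 → step 12: x=-0.161, v=-1.058, θ₁=0.206, ω₁=1.795, θ₂=0.123, ω₂=0.235
apply F[12]=+10.000 → step 13: x=-0.181, v=-0.960, θ₁=0.241, ω₁=1.726, θ₂=0.127, ω₂=0.202
apply F[13]=+10.000 → step 14: x=-0.199, v=-0.865, θ₁=0.275, ω₁=1.681, θ₂=0.131, ω₂=0.159
apply F[14]=+10.000 → step 15: x=-0.215, v=-0.773, θ₁=0.308, ω₁=1.658, θ₂=0.134, ω₂=0.106
apply F[15]=+10.000 → step 16: x=-0.230, v=-0.683, θ₁=0.341, ω₁=1.657, θ₂=0.135, ω₂=0.042

Answer: x=-0.230, v=-0.683, θ₁=0.341, ω₁=1.657, θ₂=0.135, ω₂=0.042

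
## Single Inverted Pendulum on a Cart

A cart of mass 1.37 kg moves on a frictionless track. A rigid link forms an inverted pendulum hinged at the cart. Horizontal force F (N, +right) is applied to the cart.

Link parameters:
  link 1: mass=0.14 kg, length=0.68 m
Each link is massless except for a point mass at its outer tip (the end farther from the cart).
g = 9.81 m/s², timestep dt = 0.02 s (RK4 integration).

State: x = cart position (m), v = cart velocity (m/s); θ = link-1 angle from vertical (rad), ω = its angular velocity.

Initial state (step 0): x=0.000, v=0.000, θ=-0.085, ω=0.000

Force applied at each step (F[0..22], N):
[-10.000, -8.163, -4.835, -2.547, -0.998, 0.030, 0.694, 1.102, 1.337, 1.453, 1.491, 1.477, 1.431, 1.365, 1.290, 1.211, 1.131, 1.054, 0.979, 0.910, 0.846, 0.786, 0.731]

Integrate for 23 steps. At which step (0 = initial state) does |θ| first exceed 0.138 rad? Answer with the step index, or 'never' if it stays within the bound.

apply F[0]=-10.000 → step 1: x=-0.001, v=-0.144, θ=-0.083, ω=0.187
apply F[1]=-8.163 → step 2: x=-0.006, v=-0.262, θ=-0.078, ω=0.336
apply F[2]=-4.835 → step 3: x=-0.011, v=-0.331, θ=-0.070, ω=0.416
apply F[3]=-2.547 → step 4: x=-0.018, v=-0.367, θ=-0.062, ω=0.449
apply F[4]=-0.998 → step 5: x=-0.026, v=-0.380, θ=-0.053, ω=0.453
apply F[5]=+0.030 → step 6: x=-0.033, v=-0.379, θ=-0.044, ω=0.437
apply F[6]=+0.694 → step 7: x=-0.041, v=-0.368, θ=-0.035, ω=0.409
apply F[7]=+1.102 → step 8: x=-0.048, v=-0.351, θ=-0.028, ω=0.376
apply F[8]=+1.337 → step 9: x=-0.055, v=-0.331, θ=-0.020, ω=0.339
apply F[9]=+1.453 → step 10: x=-0.061, v=-0.310, θ=-0.014, ω=0.303
apply F[10]=+1.491 → step 11: x=-0.067, v=-0.288, θ=-0.008, ω=0.267
apply F[11]=+1.477 → step 12: x=-0.073, v=-0.266, θ=-0.003, ω=0.234
apply F[12]=+1.431 → step 13: x=-0.078, v=-0.245, θ=0.001, ω=0.203
apply F[13]=+1.365 → step 14: x=-0.083, v=-0.225, θ=0.005, ω=0.174
apply F[14]=+1.290 → step 15: x=-0.087, v=-0.206, θ=0.008, ω=0.149
apply F[15]=+1.211 → step 16: x=-0.091, v=-0.189, θ=0.011, ω=0.126
apply F[16]=+1.131 → step 17: x=-0.095, v=-0.173, θ=0.013, ω=0.105
apply F[17]=+1.054 → step 18: x=-0.098, v=-0.157, θ=0.015, ω=0.087
apply F[18]=+0.979 → step 19: x=-0.101, v=-0.144, θ=0.017, ω=0.071
apply F[19]=+0.910 → step 20: x=-0.104, v=-0.131, θ=0.018, ω=0.057
apply F[20]=+0.846 → step 21: x=-0.106, v=-0.119, θ=0.019, ω=0.045
apply F[21]=+0.786 → step 22: x=-0.108, v=-0.108, θ=0.020, ω=0.034
apply F[22]=+0.731 → step 23: x=-0.110, v=-0.097, θ=0.020, ω=0.025
max |θ| = 0.085 ≤ 0.138 over all 24 states.

Answer: never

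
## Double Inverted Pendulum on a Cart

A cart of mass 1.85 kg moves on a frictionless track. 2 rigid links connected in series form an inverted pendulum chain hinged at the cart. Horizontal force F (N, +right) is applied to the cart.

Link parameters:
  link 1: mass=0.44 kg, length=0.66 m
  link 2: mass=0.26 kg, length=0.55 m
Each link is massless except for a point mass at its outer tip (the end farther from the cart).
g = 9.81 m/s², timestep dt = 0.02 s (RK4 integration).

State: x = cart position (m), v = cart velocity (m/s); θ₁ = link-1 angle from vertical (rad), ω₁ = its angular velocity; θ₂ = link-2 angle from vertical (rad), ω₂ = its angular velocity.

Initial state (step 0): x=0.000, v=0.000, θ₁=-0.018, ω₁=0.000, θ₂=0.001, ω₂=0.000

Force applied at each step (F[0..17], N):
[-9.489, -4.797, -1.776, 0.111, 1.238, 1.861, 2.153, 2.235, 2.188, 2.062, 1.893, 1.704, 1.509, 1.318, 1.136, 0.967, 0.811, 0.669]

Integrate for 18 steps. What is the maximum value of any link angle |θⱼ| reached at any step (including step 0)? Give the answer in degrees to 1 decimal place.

Answer: 1.0°

Derivation:
apply F[0]=-9.489 → step 1: x=-0.001, v=-0.101, θ₁=-0.017, ω₁=0.145, θ₂=0.001, ω₂=0.011
apply F[1]=-4.797 → step 2: x=-0.004, v=-0.152, θ₁=-0.013, ω₁=0.215, θ₂=0.001, ω₂=0.020
apply F[2]=-1.776 → step 3: x=-0.007, v=-0.170, θ₁=-0.008, ω₁=0.237, θ₂=0.002, ω₂=0.027
apply F[3]=+0.111 → step 4: x=-0.010, v=-0.169, θ₁=-0.004, ω₁=0.231, θ₂=0.002, ω₂=0.031
apply F[4]=+1.238 → step 5: x=-0.013, v=-0.155, θ₁=0.001, ω₁=0.210, θ₂=0.003, ω₂=0.034
apply F[5]=+1.861 → step 6: x=-0.016, v=-0.135, θ₁=0.005, ω₁=0.180, θ₂=0.004, ω₂=0.034
apply F[6]=+2.153 → step 7: x=-0.019, v=-0.113, θ₁=0.008, ω₁=0.148, θ₂=0.004, ω₂=0.033
apply F[7]=+2.235 → step 8: x=-0.021, v=-0.089, θ₁=0.010, ω₁=0.116, θ₂=0.005, ω₂=0.031
apply F[8]=+2.188 → step 9: x=-0.022, v=-0.066, θ₁=0.012, ω₁=0.086, θ₂=0.006, ω₂=0.027
apply F[9]=+2.062 → step 10: x=-0.023, v=-0.045, θ₁=0.014, ω₁=0.059, θ₂=0.006, ω₂=0.023
apply F[10]=+1.893 → step 11: x=-0.024, v=-0.026, θ₁=0.015, ω₁=0.035, θ₂=0.007, ω₂=0.019
apply F[11]=+1.704 → step 12: x=-0.025, v=-0.008, θ₁=0.015, ω₁=0.015, θ₂=0.007, ω₂=0.014
apply F[12]=+1.509 → step 13: x=-0.025, v=0.007, θ₁=0.015, ω₁=-0.002, θ₂=0.007, ω₂=0.009
apply F[13]=+1.318 → step 14: x=-0.024, v=0.020, θ₁=0.015, ω₁=-0.016, θ₂=0.007, ω₂=0.005
apply F[14]=+1.136 → step 15: x=-0.024, v=0.031, θ₁=0.015, ω₁=-0.027, θ₂=0.007, ω₂=0.000
apply F[15]=+0.967 → step 16: x=-0.023, v=0.041, θ₁=0.014, ω₁=-0.036, θ₂=0.007, ω₂=-0.004
apply F[16]=+0.811 → step 17: x=-0.022, v=0.048, θ₁=0.013, ω₁=-0.042, θ₂=0.007, ω₂=-0.008
apply F[17]=+0.669 → step 18: x=-0.021, v=0.055, θ₁=0.013, ω₁=-0.047, θ₂=0.007, ω₂=-0.011
Max |angle| over trajectory = 0.018 rad = 1.0°.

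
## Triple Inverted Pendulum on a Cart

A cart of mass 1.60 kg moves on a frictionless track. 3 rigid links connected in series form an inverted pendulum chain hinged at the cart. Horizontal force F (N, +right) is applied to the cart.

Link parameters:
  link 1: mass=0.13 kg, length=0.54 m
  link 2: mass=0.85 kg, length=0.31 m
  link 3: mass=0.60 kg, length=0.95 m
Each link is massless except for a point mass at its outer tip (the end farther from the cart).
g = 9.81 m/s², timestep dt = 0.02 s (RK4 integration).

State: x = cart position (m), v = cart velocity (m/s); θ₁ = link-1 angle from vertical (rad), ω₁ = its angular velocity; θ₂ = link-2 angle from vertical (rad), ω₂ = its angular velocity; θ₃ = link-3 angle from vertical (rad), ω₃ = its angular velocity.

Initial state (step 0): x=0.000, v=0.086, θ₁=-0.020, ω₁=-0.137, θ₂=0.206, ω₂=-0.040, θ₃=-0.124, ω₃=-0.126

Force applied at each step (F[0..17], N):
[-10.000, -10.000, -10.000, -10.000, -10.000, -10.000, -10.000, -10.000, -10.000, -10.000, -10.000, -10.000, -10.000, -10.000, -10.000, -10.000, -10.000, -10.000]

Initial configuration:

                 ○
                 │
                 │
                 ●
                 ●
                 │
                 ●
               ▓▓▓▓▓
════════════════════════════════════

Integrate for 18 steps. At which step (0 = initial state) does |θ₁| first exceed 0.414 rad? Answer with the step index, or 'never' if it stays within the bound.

apply F[0]=-10.000 → step 1: x=0.000, v=-0.036, θ₁=-0.026, ω₁=-0.460, θ₂=0.217, ω₂=1.104, θ₃=-0.127, ω₃=-0.193
apply F[1]=-10.000 → step 2: x=-0.001, v=-0.158, θ₁=-0.038, ω₁=-0.744, θ₂=0.250, ω₂=2.177, θ₃=-0.132, ω₃=-0.252
apply F[2]=-10.000 → step 3: x=-0.006, v=-0.280, θ₁=-0.055, ω₁=-0.943, θ₂=0.303, ω₂=3.099, θ₃=-0.137, ω₃=-0.297
apply F[3]=-10.000 → step 4: x=-0.013, v=-0.402, θ₁=-0.075, ω₁=-1.028, θ₂=0.372, ω₂=3.836, θ₃=-0.143, ω₃=-0.326
apply F[4]=-10.000 → step 5: x=-0.022, v=-0.525, θ₁=-0.096, ω₁=-1.003, θ₂=0.455, ω₂=4.411, θ₃=-0.150, ω₃=-0.343
apply F[5]=-10.000 → step 6: x=-0.034, v=-0.648, θ₁=-0.115, ω₁=-0.882, θ₂=0.548, ω₂=4.878, θ₃=-0.157, ω₃=-0.349
apply F[6]=-10.000 → step 7: x=-0.048, v=-0.771, θ₁=-0.130, ω₁=-0.682, θ₂=0.650, ω₂=5.283, θ₃=-0.164, ω₃=-0.348
apply F[7]=-10.000 → step 8: x=-0.064, v=-0.894, θ₁=-0.141, ω₁=-0.409, θ₂=0.759, ω₂=5.662, θ₃=-0.171, ω₃=-0.339
apply F[8]=-10.000 → step 9: x=-0.084, v=-1.017, θ₁=-0.146, ω₁=-0.063, θ₂=0.876, ω₂=6.036, θ₃=-0.178, ω₃=-0.324
apply F[9]=-10.000 → step 10: x=-0.105, v=-1.140, θ₁=-0.143, ω₁=0.362, θ₂=1.001, ω₂=6.421, θ₃=-0.184, ω₃=-0.301
apply F[10]=-10.000 → step 11: x=-0.129, v=-1.264, θ₁=-0.131, ω₁=0.874, θ₂=1.133, ω₂=6.822, θ₃=-0.190, ω₃=-0.272
apply F[11]=-10.000 → step 12: x=-0.156, v=-1.388, θ₁=-0.108, ω₁=1.484, θ₂=1.274, ω₂=7.240, θ₃=-0.195, ω₃=-0.234
apply F[12]=-10.000 → step 13: x=-0.185, v=-1.512, θ₁=-0.071, ω₁=2.200, θ₂=1.423, ω₂=7.662, θ₃=-0.199, ω₃=-0.189
apply F[13]=-10.000 → step 14: x=-0.216, v=-1.636, θ₁=-0.019, ω₁=3.025, θ₂=1.580, ω₂=8.059, θ₃=-0.202, ω₃=-0.136
apply F[14]=-10.000 → step 15: x=-0.250, v=-1.761, θ₁=0.051, ω₁=3.947, θ₂=1.745, ω₂=8.374, θ₃=-0.204, ω₃=-0.079
apply F[15]=-10.000 → step 16: x=-0.287, v=-1.886, θ₁=0.139, ω₁=4.932, θ₂=1.914, ω₂=8.518, θ₃=-0.205, ω₃=-0.022
apply F[16]=-10.000 → step 17: x=-0.326, v=-2.010, θ₁=0.248, ω₁=5.911, θ₂=2.083, ω₂=8.363, θ₃=-0.205, ω₃=0.027
apply F[17]=-10.000 → step 18: x=-0.367, v=-2.130, θ₁=0.375, ω₁=6.791, θ₂=2.246, ω₂=7.776, θ₃=-0.204, ω₃=0.063
max |θ₁| = 0.375 ≤ 0.414 over all 19 states.

Answer: never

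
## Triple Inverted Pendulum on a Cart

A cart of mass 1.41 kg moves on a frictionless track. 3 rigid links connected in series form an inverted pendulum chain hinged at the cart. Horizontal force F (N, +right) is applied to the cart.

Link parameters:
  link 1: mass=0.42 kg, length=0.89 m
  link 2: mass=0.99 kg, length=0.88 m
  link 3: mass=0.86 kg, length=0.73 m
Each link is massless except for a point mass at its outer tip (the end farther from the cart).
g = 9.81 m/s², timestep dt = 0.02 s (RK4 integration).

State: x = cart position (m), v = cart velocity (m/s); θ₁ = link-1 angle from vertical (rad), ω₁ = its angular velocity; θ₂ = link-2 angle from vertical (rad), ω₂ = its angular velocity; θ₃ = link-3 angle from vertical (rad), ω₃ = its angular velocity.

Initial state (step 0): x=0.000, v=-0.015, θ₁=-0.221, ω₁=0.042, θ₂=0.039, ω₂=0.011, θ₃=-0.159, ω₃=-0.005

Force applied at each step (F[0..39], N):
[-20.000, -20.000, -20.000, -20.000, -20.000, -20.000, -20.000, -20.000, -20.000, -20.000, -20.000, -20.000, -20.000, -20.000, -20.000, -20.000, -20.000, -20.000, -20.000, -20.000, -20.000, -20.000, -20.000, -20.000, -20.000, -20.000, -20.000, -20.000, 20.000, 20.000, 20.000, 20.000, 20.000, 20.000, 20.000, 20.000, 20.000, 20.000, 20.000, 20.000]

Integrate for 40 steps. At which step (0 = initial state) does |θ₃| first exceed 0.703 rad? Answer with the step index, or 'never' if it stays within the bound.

Answer: 36

Derivation:
apply F[0]=-20.000 → step 1: x=-0.002, v=-0.235, θ₁=-0.220, ω₁=0.013, θ₂=0.042, ω₂=0.331, θ₃=-0.160, ω₃=-0.093
apply F[1]=-20.000 → step 2: x=-0.009, v=-0.456, θ₁=-0.220, ω₁=-0.013, θ₂=0.052, ω₂=0.652, θ₃=-0.163, ω₃=-0.182
apply F[2]=-20.000 → step 3: x=-0.021, v=-0.680, θ₁=-0.221, ω₁=-0.033, θ₂=0.069, ω₂=0.973, θ₃=-0.167, ω₃=-0.273
apply F[3]=-20.000 → step 4: x=-0.037, v=-0.909, θ₁=-0.222, ω₁=-0.042, θ₂=0.091, ω₂=1.292, θ₃=-0.174, ω₃=-0.364
apply F[4]=-20.000 → step 5: x=-0.057, v=-1.142, θ₁=-0.223, ω₁=-0.035, θ₂=0.120, ω₂=1.605, θ₃=-0.182, ω₃=-0.454
apply F[5]=-20.000 → step 6: x=-0.082, v=-1.381, θ₁=-0.223, ω₁=-0.006, θ₂=0.155, ω₂=1.907, θ₃=-0.192, ω₃=-0.539
apply F[6]=-20.000 → step 7: x=-0.112, v=-1.626, θ₁=-0.223, ω₁=0.052, θ₂=0.196, ω₂=2.194, θ₃=-0.203, ω₃=-0.618
apply F[7]=-20.000 → step 8: x=-0.147, v=-1.877, θ₁=-0.221, ω₁=0.144, θ₂=0.243, ω₂=2.459, θ₃=-0.216, ω₃=-0.686
apply F[8]=-20.000 → step 9: x=-0.188, v=-2.133, θ₁=-0.217, ω₁=0.273, θ₂=0.295, ω₂=2.700, θ₃=-0.231, ω₃=-0.740
apply F[9]=-20.000 → step 10: x=-0.233, v=-2.394, θ₁=-0.209, ω₁=0.441, θ₂=0.351, ω₂=2.915, θ₃=-0.246, ω₃=-0.779
apply F[10]=-20.000 → step 11: x=-0.283, v=-2.660, θ₁=-0.199, ω₁=0.650, θ₂=0.411, ω₂=3.103, θ₃=-0.262, ω₃=-0.801
apply F[11]=-20.000 → step 12: x=-0.339, v=-2.930, θ₁=-0.183, ω₁=0.900, θ₂=0.475, ω₂=3.262, θ₃=-0.278, ω₃=-0.804
apply F[12]=-20.000 → step 13: x=-0.401, v=-3.204, θ₁=-0.162, ω₁=1.191, θ₂=0.541, ω₂=3.393, θ₃=-0.294, ω₃=-0.789
apply F[13]=-20.000 → step 14: x=-0.467, v=-3.481, θ₁=-0.135, ω₁=1.523, θ₂=0.610, ω₂=3.490, θ₃=-0.309, ω₃=-0.755
apply F[14]=-20.000 → step 15: x=-0.540, v=-3.762, θ₁=-0.101, ω₁=1.896, θ₂=0.681, ω₂=3.550, θ₃=-0.324, ω₃=-0.702
apply F[15]=-20.000 → step 16: x=-0.618, v=-4.044, θ₁=-0.059, ω₁=2.310, θ₂=0.752, ω₂=3.566, θ₃=-0.337, ω₃=-0.630
apply F[16]=-20.000 → step 17: x=-0.702, v=-4.328, θ₁=-0.009, ω₁=2.764, θ₂=0.823, ω₂=3.526, θ₃=-0.349, ω₃=-0.538
apply F[17]=-20.000 → step 18: x=-0.791, v=-4.611, θ₁=0.052, ω₁=3.256, θ₂=0.892, ω₂=3.418, θ₃=-0.359, ω₃=-0.427
apply F[18]=-20.000 → step 19: x=-0.886, v=-4.889, θ₁=0.122, ω₁=3.785, θ₂=0.959, ω₂=3.228, θ₃=-0.366, ω₃=-0.295
apply F[19]=-20.000 → step 20: x=-0.987, v=-5.157, θ₁=0.203, ω₁=4.347, θ₂=1.021, ω₂=2.938, θ₃=-0.370, ω₃=-0.137
apply F[20]=-20.000 → step 21: x=-1.092, v=-5.405, θ₁=0.296, ω₁=4.938, θ₂=1.076, ω₂=2.531, θ₃=-0.371, ω₃=0.053
apply F[21]=-20.000 → step 22: x=-1.202, v=-5.619, θ₁=0.401, ω₁=5.557, θ₂=1.121, ω₂=1.993, θ₃=-0.368, ω₃=0.293
apply F[22]=-20.000 → step 23: x=-1.317, v=-5.778, θ₁=0.519, ω₁=6.201, θ₂=1.155, ω₂=1.317, θ₃=-0.359, ω₃=0.610
apply F[23]=-20.000 → step 24: x=-1.433, v=-5.853, θ₁=0.649, ω₁=6.858, θ₂=1.173, ω₂=0.513, θ₃=-0.343, ω₃=1.049
apply F[24]=-20.000 → step 25: x=-1.550, v=-5.801, θ₁=0.793, ω₁=7.488, θ₂=1.175, ω₂=-0.362, θ₃=-0.316, ω₃=1.674
apply F[25]=-20.000 → step 26: x=-1.664, v=-5.584, θ₁=0.948, ω₁=7.986, θ₂=1.159, ω₂=-1.158, θ₃=-0.274, ω₃=2.533
apply F[26]=-20.000 → step 27: x=-1.772, v=-5.212, θ₁=1.110, ω₁=8.197, θ₂=1.130, ω₂=-1.639, θ₃=-0.213, ω₃=3.581
apply F[27]=-20.000 → step 28: x=-1.872, v=-4.779, θ₁=1.273, ω₁=8.058, θ₂=1.097, ω₂=-1.651, θ₃=-0.131, ω₃=4.635
apply F[28]=+20.000 → step 29: x=-1.961, v=-4.085, θ₁=1.432, ω₁=7.788, θ₂=1.065, ω₂=-1.481, θ₃=-0.032, ω₃=5.198
apply F[29]=+20.000 → step 30: x=-2.036, v=-3.451, θ₁=1.585, ω₁=7.535, θ₂=1.038, ω₂=-1.173, θ₃=0.076, ω₃=5.632
apply F[30]=+20.000 → step 31: x=-2.099, v=-2.870, θ₁=1.733, ω₁=7.335, θ₂=1.019, ω₂=-0.783, θ₃=0.192, ω₃=5.958
apply F[31]=+20.000 → step 32: x=-2.151, v=-2.328, θ₁=1.879, ω₁=7.200, θ₂=1.008, ω₂=-0.328, θ₃=0.314, ω₃=6.205
apply F[32]=+20.000 → step 33: x=-2.192, v=-1.816, θ₁=2.022, ω₁=7.124, θ₂=1.006, ω₂=0.195, θ₃=0.440, ω₃=6.391
apply F[33]=+20.000 → step 34: x=-2.224, v=-1.325, θ₁=2.164, ω₁=7.100, θ₂=1.016, ω₂=0.798, θ₃=0.569, ω₃=6.530
apply F[34]=+20.000 → step 35: x=-2.245, v=-0.851, θ₁=2.306, ω₁=7.114, θ₂=1.039, ω₂=1.495, θ₃=0.701, ω₃=6.632
apply F[35]=+20.000 → step 36: x=-2.258, v=-0.394, θ₁=2.449, ω₁=7.146, θ₂=1.076, ω₂=2.297, θ₃=0.835, ω₃=6.707
apply F[36]=+20.000 → step 37: x=-2.261, v=0.043, θ₁=2.592, ω₁=7.161, θ₂=1.131, ω₂=3.202, θ₃=0.969, ω₃=6.760
apply F[37]=+20.000 → step 38: x=-2.256, v=0.454, θ₁=2.735, ω₁=7.108, θ₂=1.205, ω₂=4.196, θ₃=1.105, ω₃=6.798
apply F[38]=+20.000 → step 39: x=-2.243, v=0.831, θ₁=2.875, ω₁=6.919, θ₂=1.299, ω₂=5.236, θ₃=1.241, ω₃=6.824
apply F[39]=+20.000 → step 40: x=-2.223, v=1.168, θ₁=3.010, ω₁=6.525, θ₂=1.414, ω₂=6.259, θ₃=1.378, ω₃=6.843
|θ₃| = 0.835 > 0.703 first at step 36.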